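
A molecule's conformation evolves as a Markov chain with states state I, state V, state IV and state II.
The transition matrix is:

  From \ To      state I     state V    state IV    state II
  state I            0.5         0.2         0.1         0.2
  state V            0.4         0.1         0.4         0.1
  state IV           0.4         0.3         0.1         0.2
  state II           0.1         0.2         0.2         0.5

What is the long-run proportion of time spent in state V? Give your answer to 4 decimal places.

0.1987

Let the stationary distribution be π with π = πP and π_1 + π_2 + π_3 + π_4 = 1.
π_1 = 0.5·π_1 + 0.4·π_2 + 0.4·π_3 + 0.1·π_4
π_2 = 0.2·π_1 + 0.1·π_2 + 0.3·π_3 + 0.2·π_4
π_3 = 0.1·π_1 + 0.4·π_2 + 0.1·π_3 + 0.2·π_4
Solving with the normalization constraint gives π = (0.3587, 0.1987, 0.1853, 0.2573).
So the stationary probability of state V is 0.1987.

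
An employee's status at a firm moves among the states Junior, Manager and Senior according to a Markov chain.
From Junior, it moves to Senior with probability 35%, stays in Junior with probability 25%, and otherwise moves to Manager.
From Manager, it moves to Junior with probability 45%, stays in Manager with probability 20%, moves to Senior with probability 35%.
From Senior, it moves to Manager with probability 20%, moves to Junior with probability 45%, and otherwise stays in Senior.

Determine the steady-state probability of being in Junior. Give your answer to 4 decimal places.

0.3750

Let the stationary distribution be π with π = πP and π_1 + π_2 + π_3 = 1.
π_1 = 0.25·π_1 + 0.45·π_2 + 0.45·π_3
π_2 = 0.4·π_1 + 0.2·π_2 + 0.2·π_3
Solving with the normalization constraint gives π = (0.3750, 0.2750, 0.3500).
So the stationary probability of Junior is 0.3750.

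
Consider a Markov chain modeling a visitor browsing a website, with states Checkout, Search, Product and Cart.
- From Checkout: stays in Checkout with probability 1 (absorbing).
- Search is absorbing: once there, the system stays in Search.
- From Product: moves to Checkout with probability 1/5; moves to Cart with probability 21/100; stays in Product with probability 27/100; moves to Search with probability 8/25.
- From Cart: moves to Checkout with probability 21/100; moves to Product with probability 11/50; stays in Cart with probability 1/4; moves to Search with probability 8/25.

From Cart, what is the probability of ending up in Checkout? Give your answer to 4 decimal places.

0.3936

Let h(s) be the probability of absorption at Checkout starting from transient state s. Then h(Checkout) = 1 and h(Search) = 0. By first-step analysis:
h(Product) = 0.2·1 + 0.32·0 + 0.27·h(Product) + 0.21·h(Cart)
h(Cart) = 0.21·1 + 0.32·0 + 0.22·h(Product) + 0.25·h(Cart)
Solving: h(Product) = 0.3872, h(Cart) = 0.3936.
Starting from Cart, the probability is 0.3936.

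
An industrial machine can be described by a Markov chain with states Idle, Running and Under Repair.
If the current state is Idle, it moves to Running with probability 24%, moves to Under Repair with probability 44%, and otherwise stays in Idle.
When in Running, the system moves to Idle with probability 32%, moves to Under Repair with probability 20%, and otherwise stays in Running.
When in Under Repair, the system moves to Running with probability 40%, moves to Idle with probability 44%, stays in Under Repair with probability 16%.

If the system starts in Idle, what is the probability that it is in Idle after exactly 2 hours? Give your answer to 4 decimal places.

Sum over the intermediate state after 1 hour:
P = P(Idle→Idle)·P(Idle→Idle) + P(Idle→Running)·P(Running→Idle) + P(Idle→Under Repair)·P(Under Repair→Idle)
  = 0.32×0.32 + 0.24×0.32 + 0.44×0.44
  = 0.1024 + 0.0768 + 0.1936 = 0.3728

0.3728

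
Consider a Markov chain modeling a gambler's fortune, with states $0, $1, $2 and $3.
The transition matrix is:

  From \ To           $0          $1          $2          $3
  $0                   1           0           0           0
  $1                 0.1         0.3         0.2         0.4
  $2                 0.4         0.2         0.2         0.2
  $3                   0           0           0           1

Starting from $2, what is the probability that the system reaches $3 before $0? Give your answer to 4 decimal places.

0.4231

Let h(s) be the probability of absorption at $3 starting from transient state s. Then h($3) = 1 and h($0) = 0. By first-step analysis:
h($1) = 0.1·0 + 0.3·h($1) + 0.2·h($2) + 0.4·1
h($2) = 0.4·0 + 0.2·h($1) + 0.2·h($2) + 0.2·1
Solving: h($1) = 0.6923, h($2) = 0.4231.
Starting from $2, the probability is 0.4231.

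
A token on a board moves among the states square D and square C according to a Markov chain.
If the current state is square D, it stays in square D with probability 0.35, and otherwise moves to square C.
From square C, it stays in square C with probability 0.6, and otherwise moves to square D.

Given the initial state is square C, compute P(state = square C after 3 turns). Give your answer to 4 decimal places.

0.6190

Propagate the distribution vector 3 turns from square C.
After 0 turns: (0.0000, 1.0000)
After 1 turn: (0.4000, 0.6000)
After 2 turns: (0.3800, 0.6200)
After 3 turns: (0.3810, 0.6190)
P(in square C after 3 turns) = 0.6190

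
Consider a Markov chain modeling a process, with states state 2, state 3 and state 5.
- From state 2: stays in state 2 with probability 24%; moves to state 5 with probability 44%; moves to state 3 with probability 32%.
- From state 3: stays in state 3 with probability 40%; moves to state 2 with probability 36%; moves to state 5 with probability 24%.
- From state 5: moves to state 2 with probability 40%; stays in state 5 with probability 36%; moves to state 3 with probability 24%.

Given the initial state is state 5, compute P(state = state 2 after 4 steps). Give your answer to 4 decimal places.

Propagate the distribution vector 4 steps from state 5.
After 0 steps: (0.0000, 0.0000, 1.0000)
After 1 step: (0.4000, 0.2400, 0.3600)
After 2 steps: (0.3264, 0.3104, 0.3632)
After 3 steps: (0.3354, 0.3158, 0.3489)
After 4 steps: (0.3337, 0.3174, 0.3489)
P(in state 2 after 4 steps) = 0.3337

0.3337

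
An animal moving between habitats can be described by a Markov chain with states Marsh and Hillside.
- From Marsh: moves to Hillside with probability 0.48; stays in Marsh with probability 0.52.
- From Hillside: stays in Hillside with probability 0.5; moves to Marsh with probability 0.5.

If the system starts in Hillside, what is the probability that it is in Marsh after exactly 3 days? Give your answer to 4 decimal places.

0.5102

Propagate the distribution vector 3 days from Hillside.
After 0 days: (0.0000, 1.0000)
After 1 day: (0.5000, 0.5000)
After 2 days: (0.5100, 0.4900)
After 3 days: (0.5102, 0.4898)
P(in Marsh after 3 days) = 0.5102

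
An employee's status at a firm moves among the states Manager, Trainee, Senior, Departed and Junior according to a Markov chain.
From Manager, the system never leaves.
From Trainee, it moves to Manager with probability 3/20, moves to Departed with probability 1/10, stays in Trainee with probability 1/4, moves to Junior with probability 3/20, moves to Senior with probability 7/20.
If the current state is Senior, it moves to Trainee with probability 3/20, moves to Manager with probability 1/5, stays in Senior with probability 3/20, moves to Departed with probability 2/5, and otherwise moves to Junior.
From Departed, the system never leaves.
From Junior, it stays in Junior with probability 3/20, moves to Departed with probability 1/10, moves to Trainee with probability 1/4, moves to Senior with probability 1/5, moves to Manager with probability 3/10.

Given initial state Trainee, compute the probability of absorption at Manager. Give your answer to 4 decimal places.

0.5024

Let h(s) be the probability of absorption at Manager starting from transient state s. Then h(Manager) = 1 and h(Departed) = 0. By first-step analysis:
h(Trainee) = 0.15·1 + 0.25·h(Trainee) + 0.35·h(Senior) + 0.1·0 + 0.15·h(Junior)
h(Senior) = 0.2·1 + 0.15·h(Trainee) + 0.15·h(Senior) + 0.4·0 + 0.1·h(Junior)
h(Junior) = 0.3·1 + 0.25·h(Trainee) + 0.2·h(Senior) + 0.1·0 + 0.15·h(Junior)
Solving: h(Trainee) = 0.5024, h(Senior) = 0.3938, h(Junior) = 0.5934.
Starting from Trainee, the probability is 0.5024.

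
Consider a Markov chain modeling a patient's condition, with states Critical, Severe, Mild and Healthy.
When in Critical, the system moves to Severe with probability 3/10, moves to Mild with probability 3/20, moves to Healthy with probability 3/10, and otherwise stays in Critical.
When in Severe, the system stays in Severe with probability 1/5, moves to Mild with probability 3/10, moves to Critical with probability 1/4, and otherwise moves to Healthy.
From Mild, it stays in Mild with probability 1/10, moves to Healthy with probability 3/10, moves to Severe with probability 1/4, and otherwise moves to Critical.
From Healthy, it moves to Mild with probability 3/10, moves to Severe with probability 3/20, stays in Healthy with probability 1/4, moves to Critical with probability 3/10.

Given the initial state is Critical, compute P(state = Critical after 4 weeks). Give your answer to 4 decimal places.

Propagate the distribution vector 4 weeks from Critical.
After 0 weeks: (1.0000, 0.0000, 0.0000, 0.0000)
After 1 week: (0.2500, 0.3000, 0.1500, 0.3000)
After 2 weeks: (0.2800, 0.2175, 0.2325, 0.2700)
After 3 weeks: (0.2868, 0.2261, 0.2115, 0.2756)
After 4 weeks: (0.2849, 0.2255, 0.2147, 0.2749)
P(in Critical after 4 weeks) = 0.2849

0.2849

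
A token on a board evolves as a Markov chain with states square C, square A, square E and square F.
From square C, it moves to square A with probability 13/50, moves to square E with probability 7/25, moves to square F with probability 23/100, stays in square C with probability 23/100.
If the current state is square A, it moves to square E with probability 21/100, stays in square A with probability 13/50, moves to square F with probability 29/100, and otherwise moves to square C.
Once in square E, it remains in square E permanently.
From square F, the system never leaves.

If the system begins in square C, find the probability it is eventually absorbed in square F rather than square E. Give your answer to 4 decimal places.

Let h(s) be the probability of absorption at square F starting from transient state s. Then h(square F) = 1 and h(square E) = 0. By first-step analysis:
h(square C) = 0.23·h(square C) + 0.26·h(square A) + 0.28·0 + 0.23·1
h(square A) = 0.24·h(square C) + 0.26·h(square A) + 0.21·0 + 0.29·1
Solving: h(square C) = 0.4840, h(square A) = 0.5489.
Starting from square C, the probability is 0.4840.

0.4840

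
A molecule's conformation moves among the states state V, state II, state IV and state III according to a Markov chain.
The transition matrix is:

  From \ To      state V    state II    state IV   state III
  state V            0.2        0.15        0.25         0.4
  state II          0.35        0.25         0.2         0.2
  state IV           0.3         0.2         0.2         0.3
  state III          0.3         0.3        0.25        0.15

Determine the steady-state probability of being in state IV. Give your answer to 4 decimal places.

0.2274

Let the stationary distribution be π with π = πP and π_1 + π_2 + π_3 + π_4 = 1.
π_1 = 0.2·π_1 + 0.35·π_2 + 0.3·π_3 + 0.3·π_4
π_2 = 0.15·π_1 + 0.25·π_2 + 0.2·π_3 + 0.3·π_4
π_3 = 0.25·π_1 + 0.2·π_2 + 0.2·π_3 + 0.25·π_4
Solving with the normalization constraint gives π = (0.2829, 0.2236, 0.2274, 0.2660).
So the stationary probability of state IV is 0.2274.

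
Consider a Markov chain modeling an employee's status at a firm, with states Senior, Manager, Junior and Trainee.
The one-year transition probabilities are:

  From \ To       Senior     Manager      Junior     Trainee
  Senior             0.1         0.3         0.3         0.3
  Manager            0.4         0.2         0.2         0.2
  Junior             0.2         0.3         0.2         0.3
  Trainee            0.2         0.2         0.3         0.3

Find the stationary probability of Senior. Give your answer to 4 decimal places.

0.2269

Let the stationary distribution be π with π = πP and π_1 + π_2 + π_3 + π_4 = 1.
π_1 = 0.1·π_1 + 0.4·π_2 + 0.2·π_3 + 0.2·π_4
π_2 = 0.3·π_1 + 0.2·π_2 + 0.3·π_3 + 0.2·π_4
π_3 = 0.3·π_1 + 0.2·π_2 + 0.2·π_3 + 0.3·π_4
Solving with the normalization constraint gives π = (0.2269, 0.2477, 0.2502, 0.2752).
So the stationary probability of Senior is 0.2269.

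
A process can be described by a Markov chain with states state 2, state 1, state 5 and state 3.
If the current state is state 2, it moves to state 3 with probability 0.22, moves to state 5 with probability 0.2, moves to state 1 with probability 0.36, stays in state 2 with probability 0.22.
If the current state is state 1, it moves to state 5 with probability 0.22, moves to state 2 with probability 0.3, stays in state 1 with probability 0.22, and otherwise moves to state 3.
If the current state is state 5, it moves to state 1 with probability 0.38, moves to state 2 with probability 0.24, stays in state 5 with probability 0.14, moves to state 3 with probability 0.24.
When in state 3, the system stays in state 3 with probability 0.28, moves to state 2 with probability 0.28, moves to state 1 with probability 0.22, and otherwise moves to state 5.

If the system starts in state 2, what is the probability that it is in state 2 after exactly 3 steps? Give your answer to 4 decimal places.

Propagate the distribution vector 3 steps from state 2.
After 0 steps: (1.0000, 0.0000, 0.0000, 0.0000)
After 1 step: (0.2200, 0.3600, 0.2000, 0.2200)
After 2 steps: (0.2660, 0.2828, 0.1996, 0.2516)
After 3 steps: (0.2617, 0.2892, 0.1987, 0.2504)
P(in state 2 after 3 steps) = 0.2617

0.2617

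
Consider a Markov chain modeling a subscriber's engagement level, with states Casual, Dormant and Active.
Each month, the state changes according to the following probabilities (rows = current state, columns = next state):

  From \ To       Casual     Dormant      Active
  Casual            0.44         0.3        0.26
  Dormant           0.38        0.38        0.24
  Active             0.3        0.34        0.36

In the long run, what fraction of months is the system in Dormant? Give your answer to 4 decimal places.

0.3383

Let the stationary distribution be π with π = πP and π_1 + π_2 + π_3 = 1.
π_1 = 0.44·π_1 + 0.38·π_2 + 0.3·π_3
π_2 = 0.3·π_1 + 0.38·π_2 + 0.34·π_3
Solving with the normalization constraint gives π = (0.3803, 0.3383, 0.2814).
So the stationary probability of Dormant is 0.3383.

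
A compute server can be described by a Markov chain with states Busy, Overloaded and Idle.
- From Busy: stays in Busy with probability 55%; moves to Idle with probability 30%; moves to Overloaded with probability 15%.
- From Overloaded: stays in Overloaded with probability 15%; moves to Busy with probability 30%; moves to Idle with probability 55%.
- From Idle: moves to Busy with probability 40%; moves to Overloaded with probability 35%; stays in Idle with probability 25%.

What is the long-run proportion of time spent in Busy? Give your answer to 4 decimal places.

0.4450

Let the stationary distribution be π with π = πP and π_1 + π_2 + π_3 = 1.
π_1 = 0.55·π_1 + 0.3·π_2 + 0.4·π_3
π_2 = 0.15·π_1 + 0.15·π_2 + 0.35·π_3
Solving with the normalization constraint gives π = (0.4450, 0.2175, 0.3375).
So the stationary probability of Busy is 0.4450.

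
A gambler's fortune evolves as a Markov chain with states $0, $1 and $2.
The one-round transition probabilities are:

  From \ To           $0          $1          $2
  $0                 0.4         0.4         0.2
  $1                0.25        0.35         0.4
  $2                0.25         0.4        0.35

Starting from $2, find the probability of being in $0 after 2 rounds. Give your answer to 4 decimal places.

0.2875

Sum over the intermediate state after 1 round:
P = P($2→$0)·P($0→$0) + P($2→$1)·P($1→$0) + P($2→$2)·P($2→$0)
  = 0.25×0.4 + 0.4×0.25 + 0.35×0.25
  = 0.1000 + 0.1000 + 0.0875 = 0.2875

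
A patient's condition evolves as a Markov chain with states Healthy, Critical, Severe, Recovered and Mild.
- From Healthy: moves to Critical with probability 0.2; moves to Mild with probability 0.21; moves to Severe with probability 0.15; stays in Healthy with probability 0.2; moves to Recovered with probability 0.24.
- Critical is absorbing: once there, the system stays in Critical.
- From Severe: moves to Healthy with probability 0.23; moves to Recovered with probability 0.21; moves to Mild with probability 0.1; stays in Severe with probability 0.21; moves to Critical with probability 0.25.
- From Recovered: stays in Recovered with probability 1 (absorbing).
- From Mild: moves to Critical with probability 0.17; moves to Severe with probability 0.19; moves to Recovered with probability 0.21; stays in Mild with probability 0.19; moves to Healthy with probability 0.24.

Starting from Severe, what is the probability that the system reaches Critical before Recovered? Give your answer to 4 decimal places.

Let h(s) be the probability of absorption at Critical starting from transient state s. Then h(Critical) = 1 and h(Recovered) = 0. By first-step analysis:
h(Healthy) = 0.2·h(Healthy) + 0.2·1 + 0.15·h(Severe) + 0.24·0 + 0.21·h(Mild)
h(Severe) = 0.23·h(Healthy) + 0.25·1 + 0.21·h(Severe) + 0.21·0 + 0.1·h(Mild)
h(Mild) = 0.24·h(Healthy) + 0.17·1 + 0.19·h(Severe) + 0.21·0 + 0.19·h(Mild)
Solving: h(Healthy) = 0.4692, h(Severe) = 0.5124, h(Mild) = 0.4691.
Starting from Severe, the probability is 0.5124.

0.5124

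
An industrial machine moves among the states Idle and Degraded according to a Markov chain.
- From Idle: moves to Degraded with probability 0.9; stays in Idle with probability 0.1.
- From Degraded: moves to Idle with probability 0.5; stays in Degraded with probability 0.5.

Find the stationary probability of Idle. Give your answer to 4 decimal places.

0.3571

Let the stationary distribution be π with π = πP and π_1 + π_2 = 1.
π_1 = 0.1·π_1 + 0.5·π_2
Solving with the normalization constraint gives π = (0.3571, 0.6429).
So the stationary probability of Idle is 0.3571.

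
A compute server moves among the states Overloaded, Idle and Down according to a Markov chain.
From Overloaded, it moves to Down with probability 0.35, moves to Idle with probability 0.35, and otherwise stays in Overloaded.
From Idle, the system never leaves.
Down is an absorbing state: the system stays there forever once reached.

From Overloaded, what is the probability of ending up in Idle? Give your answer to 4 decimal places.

0.5000

Let h(s) be the probability of absorption at Idle starting from transient state s. Then h(Idle) = 1 and h(Down) = 0. By first-step analysis:
h(Overloaded) = 0.3·h(Overloaded) + 0.35·1 + 0.35·0
Solving: h(Overloaded) = 0.5000.
Starting from Overloaded, the probability is 0.5000.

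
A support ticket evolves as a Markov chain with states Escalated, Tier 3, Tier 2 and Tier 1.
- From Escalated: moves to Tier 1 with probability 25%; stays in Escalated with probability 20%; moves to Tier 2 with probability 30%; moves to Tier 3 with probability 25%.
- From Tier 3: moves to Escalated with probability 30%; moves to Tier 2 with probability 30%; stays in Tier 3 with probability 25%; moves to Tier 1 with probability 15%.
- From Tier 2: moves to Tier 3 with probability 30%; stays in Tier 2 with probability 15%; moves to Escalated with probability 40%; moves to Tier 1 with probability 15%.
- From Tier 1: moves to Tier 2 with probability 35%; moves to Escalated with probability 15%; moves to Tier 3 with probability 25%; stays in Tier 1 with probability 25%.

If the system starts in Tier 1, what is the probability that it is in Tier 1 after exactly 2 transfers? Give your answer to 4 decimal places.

Propagate the distribution vector 2 transfers from Tier 1.
After 0 transfers: (0.0000, 0.0000, 0.0000, 1.0000)
After 1 transfer: (0.1500, 0.2500, 0.3500, 0.2500)
After 2 transfers: (0.2825, 0.2675, 0.2600, 0.1900)
P(in Tier 1 after 2 transfers) = 0.1900

0.1900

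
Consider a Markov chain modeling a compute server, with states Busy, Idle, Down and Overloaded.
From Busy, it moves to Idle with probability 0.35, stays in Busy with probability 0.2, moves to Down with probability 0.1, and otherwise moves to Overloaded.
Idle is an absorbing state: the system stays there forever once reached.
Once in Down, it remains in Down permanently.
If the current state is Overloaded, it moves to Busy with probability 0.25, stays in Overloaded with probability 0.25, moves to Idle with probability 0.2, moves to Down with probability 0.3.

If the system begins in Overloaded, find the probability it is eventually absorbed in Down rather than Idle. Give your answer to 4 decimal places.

0.5171

Let h(s) be the probability of absorption at Down starting from transient state s. Then h(Down) = 1 and h(Idle) = 0. By first-step analysis:
h(Busy) = 0.2·h(Busy) + 0.35·0 + 0.1·1 + 0.35·h(Overloaded)
h(Overloaded) = 0.25·h(Busy) + 0.2·0 + 0.3·1 + 0.25·h(Overloaded)
Solving: h(Busy) = 0.3512, h(Overloaded) = 0.5171.
Starting from Overloaded, the probability is 0.5171.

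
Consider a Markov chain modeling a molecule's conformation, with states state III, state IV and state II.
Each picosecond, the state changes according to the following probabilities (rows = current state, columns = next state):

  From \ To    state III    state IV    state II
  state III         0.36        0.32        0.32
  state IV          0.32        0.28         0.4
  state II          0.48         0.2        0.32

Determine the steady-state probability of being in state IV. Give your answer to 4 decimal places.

Let the stationary distribution be π with π = πP and π_1 + π_2 + π_3 = 1.
π_1 = 0.36·π_1 + 0.32·π_2 + 0.48·π_3
π_2 = 0.32·π_1 + 0.28·π_2 + 0.2·π_3
Solving with the normalization constraint gives π = (0.3902, 0.2683, 0.3415).
So the stationary probability of state IV is 0.2683.

0.2683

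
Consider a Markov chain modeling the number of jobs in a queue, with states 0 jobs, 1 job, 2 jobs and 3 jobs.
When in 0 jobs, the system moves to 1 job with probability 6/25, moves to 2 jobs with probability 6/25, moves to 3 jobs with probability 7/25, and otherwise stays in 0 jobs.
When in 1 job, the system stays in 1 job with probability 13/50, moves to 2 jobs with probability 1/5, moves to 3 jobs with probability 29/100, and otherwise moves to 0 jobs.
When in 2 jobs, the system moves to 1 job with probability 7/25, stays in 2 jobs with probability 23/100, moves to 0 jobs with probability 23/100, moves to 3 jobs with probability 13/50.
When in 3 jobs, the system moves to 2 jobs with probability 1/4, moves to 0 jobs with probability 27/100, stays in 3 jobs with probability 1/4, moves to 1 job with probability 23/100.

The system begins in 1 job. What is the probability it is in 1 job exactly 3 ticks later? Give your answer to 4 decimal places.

Propagate the distribution vector 3 ticks from 1 job.
After 0 ticks: (0.0000, 1.0000, 0.0000, 0.0000)
After 1 tick: (0.2500, 0.2600, 0.2000, 0.2900)
After 2 ticks: (0.2493, 0.2503, 0.2305, 0.2699)
After 3 ticks: (0.2483, 0.2515, 0.2304, 0.2698)
P(in 1 job after 3 ticks) = 0.2515

0.2515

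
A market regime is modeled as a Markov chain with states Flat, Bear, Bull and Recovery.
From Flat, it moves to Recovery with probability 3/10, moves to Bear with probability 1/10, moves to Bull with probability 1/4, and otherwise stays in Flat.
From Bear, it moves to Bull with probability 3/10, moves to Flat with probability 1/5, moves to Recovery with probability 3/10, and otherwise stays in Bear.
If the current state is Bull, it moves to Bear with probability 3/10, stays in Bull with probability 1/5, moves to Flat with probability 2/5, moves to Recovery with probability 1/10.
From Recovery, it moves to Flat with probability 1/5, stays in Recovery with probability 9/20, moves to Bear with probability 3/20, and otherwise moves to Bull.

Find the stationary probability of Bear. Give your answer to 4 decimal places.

0.1793

Let the stationary distribution be π with π = πP and π_1 + π_2 + π_3 + π_4 = 1.
π_1 = 0.35·π_1 + 0.2·π_2 + 0.4·π_3 + 0.2·π_4
π_2 = 0.1·π_1 + 0.2·π_2 + 0.3·π_3 + 0.15·π_4
π_3 = 0.25·π_1 + 0.3·π_2 + 0.2·π_3 + 0.2·π_4
Solving with the normalization constraint gives π = (0.2900, 0.1793, 0.2324, 0.2983).
So the stationary probability of Bear is 0.1793.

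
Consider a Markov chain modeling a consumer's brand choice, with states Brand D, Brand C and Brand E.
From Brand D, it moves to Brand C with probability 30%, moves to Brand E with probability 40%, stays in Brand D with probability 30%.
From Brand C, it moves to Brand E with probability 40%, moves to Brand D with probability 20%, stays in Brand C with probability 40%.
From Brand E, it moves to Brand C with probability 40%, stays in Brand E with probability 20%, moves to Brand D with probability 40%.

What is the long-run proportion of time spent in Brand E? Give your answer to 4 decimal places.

Let the stationary distribution be π with π = πP and π_1 + π_2 + π_3 = 1.
π_1 = 0.3·π_1 + 0.2·π_2 + 0.4·π_3
π_2 = 0.3·π_1 + 0.4·π_2 + 0.4·π_3
Solving with the normalization constraint gives π = (0.2963, 0.3704, 0.3333).
So the stationary probability of Brand E is 0.3333.

0.3333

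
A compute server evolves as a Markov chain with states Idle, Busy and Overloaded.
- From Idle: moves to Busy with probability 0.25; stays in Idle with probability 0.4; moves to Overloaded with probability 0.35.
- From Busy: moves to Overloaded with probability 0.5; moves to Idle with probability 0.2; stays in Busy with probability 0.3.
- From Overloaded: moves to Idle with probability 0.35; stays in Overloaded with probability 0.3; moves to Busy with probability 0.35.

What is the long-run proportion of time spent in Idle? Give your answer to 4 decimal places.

0.3206

Let the stationary distribution be π with π = πP and π_1 + π_2 + π_3 = 1.
π_1 = 0.4·π_1 + 0.2·π_2 + 0.35·π_3
π_2 = 0.25·π_1 + 0.3·π_2 + 0.35·π_3
Solving with the normalization constraint gives π = (0.3206, 0.3028, 0.3766).
So the stationary probability of Idle is 0.3206.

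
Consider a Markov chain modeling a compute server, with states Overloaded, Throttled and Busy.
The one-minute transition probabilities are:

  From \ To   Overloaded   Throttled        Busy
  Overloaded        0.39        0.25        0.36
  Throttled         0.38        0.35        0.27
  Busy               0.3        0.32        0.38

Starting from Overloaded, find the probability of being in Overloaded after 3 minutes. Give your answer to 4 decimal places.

0.3560

Propagate the distribution vector 3 minutes from Overloaded.
After 0 minutes: (1.0000, 0.0000, 0.0000)
After 1 minute: (0.3900, 0.2500, 0.3600)
After 2 minutes: (0.3551, 0.3002, 0.3447)
After 3 minutes: (0.3560, 0.3041, 0.3399)
P(in Overloaded after 3 minutes) = 0.3560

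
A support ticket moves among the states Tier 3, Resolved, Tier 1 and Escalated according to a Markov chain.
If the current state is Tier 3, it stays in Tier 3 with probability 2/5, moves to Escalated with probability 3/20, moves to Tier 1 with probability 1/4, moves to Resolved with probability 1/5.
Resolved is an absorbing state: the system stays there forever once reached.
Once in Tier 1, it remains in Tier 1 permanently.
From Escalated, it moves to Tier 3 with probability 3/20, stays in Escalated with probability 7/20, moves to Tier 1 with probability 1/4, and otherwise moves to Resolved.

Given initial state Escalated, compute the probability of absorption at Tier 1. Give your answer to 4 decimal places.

Let h(s) be the probability of absorption at Tier 1 starting from transient state s. Then h(Tier 1) = 1 and h(Resolved) = 0. By first-step analysis:
h(Tier 3) = 0.4·h(Tier 3) + 0.2·0 + 0.25·1 + 0.15·h(Escalated)
h(Escalated) = 0.15·h(Tier 3) + 0.25·0 + 0.25·1 + 0.35·h(Escalated)
Solving: h(Tier 3) = 0.5442, h(Escalated) = 0.5102.
Starting from Escalated, the probability is 0.5102.

0.5102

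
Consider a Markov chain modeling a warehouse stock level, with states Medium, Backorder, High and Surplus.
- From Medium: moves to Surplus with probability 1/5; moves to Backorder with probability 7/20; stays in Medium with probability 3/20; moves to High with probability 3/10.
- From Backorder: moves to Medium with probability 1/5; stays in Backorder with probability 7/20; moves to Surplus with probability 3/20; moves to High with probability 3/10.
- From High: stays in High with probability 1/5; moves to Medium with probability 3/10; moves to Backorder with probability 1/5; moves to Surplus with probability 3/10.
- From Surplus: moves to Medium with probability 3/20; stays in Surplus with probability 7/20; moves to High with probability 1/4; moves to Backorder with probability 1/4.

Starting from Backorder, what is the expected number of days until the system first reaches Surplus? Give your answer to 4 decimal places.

Let t(s) be the expected number of days to first reach Surplus from state s, with t(Surplus) = 0. Conditioning on the first day:
t(Medium) = 1 + 0.15·t(Medium) + 0.35·t(Backorder) + 0.3·t(High)
t(Backorder) = 1 + 0.2·t(Medium) + 0.35·t(Backorder) + 0.3·t(High)
t(High) = 1 + 0.3·t(Medium) + 0.2·t(Backorder) + 0.2·t(High)
Solving: t(Medium) = 4.7210, t(Backorder) = 4.9571, t(High) = 4.2597.
Expected days from Backorder to Surplus: 4.9571.

4.9571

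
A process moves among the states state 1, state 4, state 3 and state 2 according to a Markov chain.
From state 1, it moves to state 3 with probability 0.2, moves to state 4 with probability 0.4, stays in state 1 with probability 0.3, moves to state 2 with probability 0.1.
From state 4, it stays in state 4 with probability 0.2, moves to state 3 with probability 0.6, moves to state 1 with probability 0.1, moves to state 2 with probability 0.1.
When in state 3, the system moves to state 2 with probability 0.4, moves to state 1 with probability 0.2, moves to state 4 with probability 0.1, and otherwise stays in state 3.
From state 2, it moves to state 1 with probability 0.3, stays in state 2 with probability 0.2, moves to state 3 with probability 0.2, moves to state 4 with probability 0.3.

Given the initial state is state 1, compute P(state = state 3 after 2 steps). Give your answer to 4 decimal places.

0.3800

Propagate the distribution vector 2 steps from state 1.
After 0 steps: (1.0000, 0.0000, 0.0000, 0.0000)
After 1 step: (0.3000, 0.4000, 0.2000, 0.1000)
After 2 steps: (0.2000, 0.2500, 0.3800, 0.1700)
P(in state 3 after 2 steps) = 0.3800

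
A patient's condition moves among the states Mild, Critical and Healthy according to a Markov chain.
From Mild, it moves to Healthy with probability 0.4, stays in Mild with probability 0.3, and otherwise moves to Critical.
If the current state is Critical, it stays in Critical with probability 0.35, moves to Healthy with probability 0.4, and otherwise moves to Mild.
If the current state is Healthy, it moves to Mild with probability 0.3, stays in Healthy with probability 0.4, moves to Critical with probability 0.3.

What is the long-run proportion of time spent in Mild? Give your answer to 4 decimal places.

0.2842

Let the stationary distribution be π with π = πP and π_1 + π_2 + π_3 = 1.
π_1 = 0.3·π_1 + 0.25·π_2 + 0.3·π_3
π_2 = 0.3·π_1 + 0.35·π_2 + 0.3·π_3
Solving with the normalization constraint gives π = (0.2842, 0.3158, 0.4000).
So the stationary probability of Mild is 0.2842.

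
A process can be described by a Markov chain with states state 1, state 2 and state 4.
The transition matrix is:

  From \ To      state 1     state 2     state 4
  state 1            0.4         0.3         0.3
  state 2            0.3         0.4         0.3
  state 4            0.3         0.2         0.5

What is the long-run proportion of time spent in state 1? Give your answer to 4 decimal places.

Let the stationary distribution be π with π = πP and π_1 + π_2 + π_3 = 1.
π_1 = 0.4·π_1 + 0.3·π_2 + 0.3·π_3
π_2 = 0.3·π_1 + 0.4·π_2 + 0.2·π_3
Solving with the normalization constraint gives π = (0.3333, 0.2917, 0.3750).
So the stationary probability of state 1 is 0.3333.

0.3333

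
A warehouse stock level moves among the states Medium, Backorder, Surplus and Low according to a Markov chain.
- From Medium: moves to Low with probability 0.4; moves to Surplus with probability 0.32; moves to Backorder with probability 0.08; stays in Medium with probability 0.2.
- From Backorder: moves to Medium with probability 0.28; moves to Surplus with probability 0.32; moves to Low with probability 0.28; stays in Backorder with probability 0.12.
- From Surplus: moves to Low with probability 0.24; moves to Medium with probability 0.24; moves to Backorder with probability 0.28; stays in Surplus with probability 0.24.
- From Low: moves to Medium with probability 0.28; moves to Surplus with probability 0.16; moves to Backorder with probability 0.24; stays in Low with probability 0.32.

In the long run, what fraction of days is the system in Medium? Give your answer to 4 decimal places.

0.2500

Let the stationary distribution be π with π = πP and π_1 + π_2 + π_3 + π_4 = 1.
π_1 = 0.2·π_1 + 0.28·π_2 + 0.24·π_3 + 0.28·π_4
π_2 = 0.08·π_1 + 0.12·π_2 + 0.28·π_3 + 0.24·π_4
π_3 = 0.32·π_1 + 0.32·π_2 + 0.24·π_3 + 0.16·π_4
Solving with the normalization constraint gives π = (0.2500, 0.1875, 0.2500, 0.3125).
So the stationary probability of Medium is 0.2500.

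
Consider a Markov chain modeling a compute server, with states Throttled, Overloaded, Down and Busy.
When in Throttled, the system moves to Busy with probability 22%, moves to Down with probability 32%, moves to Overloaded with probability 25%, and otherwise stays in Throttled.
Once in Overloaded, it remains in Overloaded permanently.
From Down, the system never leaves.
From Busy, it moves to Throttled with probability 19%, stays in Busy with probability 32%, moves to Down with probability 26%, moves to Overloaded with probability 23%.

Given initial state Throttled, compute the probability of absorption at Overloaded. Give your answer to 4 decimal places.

0.4453

Let h(s) be the probability of absorption at Overloaded starting from transient state s. Then h(Overloaded) = 1 and h(Down) = 0. By first-step analysis:
h(Throttled) = 0.21·h(Throttled) + 0.25·1 + 0.32·0 + 0.22·h(Busy)
h(Busy) = 0.19·h(Throttled) + 0.23·1 + 0.26·0 + 0.32·h(Busy)
Solving: h(Throttled) = 0.4453, h(Busy) = 0.4627.
Starting from Throttled, the probability is 0.4453.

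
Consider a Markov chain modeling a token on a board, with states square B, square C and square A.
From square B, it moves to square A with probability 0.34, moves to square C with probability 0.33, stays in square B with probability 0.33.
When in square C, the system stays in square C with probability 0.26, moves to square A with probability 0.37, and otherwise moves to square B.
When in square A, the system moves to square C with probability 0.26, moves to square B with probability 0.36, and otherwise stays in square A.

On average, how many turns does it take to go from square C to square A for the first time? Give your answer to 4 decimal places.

Let t(s) be the expected number of turns to first reach square A from state s, with t(square A) = 0. Conditioning on the first turn:
t(square B) = 1 + 0.33·t(square B) + 0.33·t(square C)
t(square C) = 1 + 0.37·t(square B) + 0.26·t(square C)
Solving: t(square B) = 2.8633, t(square C) = 2.7830.
Expected turns from square C to square A: 2.7830.

2.7830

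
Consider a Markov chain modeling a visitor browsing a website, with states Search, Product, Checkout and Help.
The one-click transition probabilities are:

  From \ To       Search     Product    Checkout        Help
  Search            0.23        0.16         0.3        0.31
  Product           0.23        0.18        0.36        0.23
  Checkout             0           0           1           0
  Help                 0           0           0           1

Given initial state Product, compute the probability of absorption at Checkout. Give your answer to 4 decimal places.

0.5822

Let h(s) be the probability of absorption at Checkout starting from transient state s. Then h(Checkout) = 1 and h(Help) = 0. By first-step analysis:
h(Search) = 0.23·h(Search) + 0.16·h(Product) + 0.3·1 + 0.31·0
h(Product) = 0.23·h(Search) + 0.18·h(Product) + 0.36·1 + 0.23·0
Solving: h(Search) = 0.5106, h(Product) = 0.5822.
Starting from Product, the probability is 0.5822.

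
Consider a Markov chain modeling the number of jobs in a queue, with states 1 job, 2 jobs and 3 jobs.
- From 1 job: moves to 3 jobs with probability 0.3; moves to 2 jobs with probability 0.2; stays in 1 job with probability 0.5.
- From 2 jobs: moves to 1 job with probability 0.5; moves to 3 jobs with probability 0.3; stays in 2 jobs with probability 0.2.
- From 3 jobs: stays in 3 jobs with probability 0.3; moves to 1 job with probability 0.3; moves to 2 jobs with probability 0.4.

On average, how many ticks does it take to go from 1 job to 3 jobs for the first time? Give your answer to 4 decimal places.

3.3333

Let t(s) be the expected number of ticks to first reach 3 jobs from state s, with t(3 jobs) = 0. Conditioning on the first tick:
t(1 job) = 1 + 0.5·t(1 job) + 0.2·t(2 jobs)
t(2 jobs) = 1 + 0.5·t(1 job) + 0.2·t(2 jobs)
Solving: t(1 job) = 3.3333, t(2 jobs) = 3.3333.
Expected ticks from 1 job to 3 jobs: 3.3333.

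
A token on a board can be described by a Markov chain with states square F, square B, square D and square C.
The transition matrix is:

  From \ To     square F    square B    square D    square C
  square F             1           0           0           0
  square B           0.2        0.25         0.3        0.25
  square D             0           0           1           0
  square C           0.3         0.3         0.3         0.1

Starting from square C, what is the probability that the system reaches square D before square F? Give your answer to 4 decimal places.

Let h(s) be the probability of absorption at square D starting from transient state s. Then h(square D) = 1 and h(square F) = 0. By first-step analysis:
h(square B) = 0.2·0 + 0.25·h(square B) + 0.3·1 + 0.25·h(square C)
h(square C) = 0.3·0 + 0.3·h(square B) + 0.3·1 + 0.1·h(square C)
Solving: h(square B) = 0.5750, h(square C) = 0.5250.
Starting from square C, the probability is 0.5250.

0.5250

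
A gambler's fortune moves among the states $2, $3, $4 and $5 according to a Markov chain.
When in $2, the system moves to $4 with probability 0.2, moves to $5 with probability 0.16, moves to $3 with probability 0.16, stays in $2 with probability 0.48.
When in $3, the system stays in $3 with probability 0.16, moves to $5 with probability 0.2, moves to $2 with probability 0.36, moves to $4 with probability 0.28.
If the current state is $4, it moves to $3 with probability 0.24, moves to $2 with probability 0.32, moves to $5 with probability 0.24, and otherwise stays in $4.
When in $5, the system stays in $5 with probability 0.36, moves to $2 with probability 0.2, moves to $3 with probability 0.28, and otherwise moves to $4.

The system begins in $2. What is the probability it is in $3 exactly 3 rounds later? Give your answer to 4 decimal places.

0.2022

Propagate the distribution vector 3 rounds from $2.
After 0 rounds: (1.0000, 0.0000, 0.0000, 0.0000)
After 1 round: (0.4800, 0.1600, 0.2000, 0.1600)
After 2 rounds: (0.3840, 0.1952, 0.2064, 0.2144)
After 3 rounds: (0.3635, 0.2022, 0.2070, 0.2272)
P(in $3 after 3 rounds) = 0.2022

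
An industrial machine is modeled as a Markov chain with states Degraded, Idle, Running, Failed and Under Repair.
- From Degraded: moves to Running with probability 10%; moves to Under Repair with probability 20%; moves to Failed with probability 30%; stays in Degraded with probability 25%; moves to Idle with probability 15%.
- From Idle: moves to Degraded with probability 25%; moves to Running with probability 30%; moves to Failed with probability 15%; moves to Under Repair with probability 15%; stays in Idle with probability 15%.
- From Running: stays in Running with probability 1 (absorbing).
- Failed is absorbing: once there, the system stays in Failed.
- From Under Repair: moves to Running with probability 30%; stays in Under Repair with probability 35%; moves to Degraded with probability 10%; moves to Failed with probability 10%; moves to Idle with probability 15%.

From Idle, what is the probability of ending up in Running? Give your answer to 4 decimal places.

0.5969

Let h(s) be the probability of absorption at Running starting from transient state s. Then h(Running) = 1 and h(Failed) = 0. By first-step analysis:
h(Degraded) = 0.25·h(Degraded) + 0.15·h(Idle) + 0.1·1 + 0.3·0 + 0.2·h(Under Repair)
h(Idle) = 0.25·h(Degraded) + 0.15·h(Idle) + 0.3·1 + 0.15·0 + 0.15·h(Under Repair)
h(Under Repair) = 0.1·h(Degraded) + 0.15·h(Idle) + 0.3·1 + 0.1·0 + 0.35·h(Under Repair)
Solving: h(Degraded) = 0.4302, h(Idle) = 0.5969, h(Under Repair) = 0.6655.
Starting from Idle, the probability is 0.5969.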